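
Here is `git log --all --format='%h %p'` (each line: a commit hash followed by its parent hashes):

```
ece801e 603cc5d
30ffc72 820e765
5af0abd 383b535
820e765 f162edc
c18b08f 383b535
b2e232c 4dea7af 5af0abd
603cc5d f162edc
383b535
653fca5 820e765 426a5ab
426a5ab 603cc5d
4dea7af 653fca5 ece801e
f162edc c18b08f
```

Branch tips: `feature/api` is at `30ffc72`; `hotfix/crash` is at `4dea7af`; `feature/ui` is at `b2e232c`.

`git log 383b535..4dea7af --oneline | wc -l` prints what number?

Reachable from 4dea7af: {383b535, 426a5ab, 4dea7af, 603cc5d, 653fca5, 820e765, c18b08f, ece801e, f162edc}.
Reachable from 383b535: {383b535}.
In 4dea7af's history but not 383b535's: {426a5ab, 4dea7af, 603cc5d, 653fca5, 820e765, c18b08f, ece801e, f162edc} — 8 commits.

8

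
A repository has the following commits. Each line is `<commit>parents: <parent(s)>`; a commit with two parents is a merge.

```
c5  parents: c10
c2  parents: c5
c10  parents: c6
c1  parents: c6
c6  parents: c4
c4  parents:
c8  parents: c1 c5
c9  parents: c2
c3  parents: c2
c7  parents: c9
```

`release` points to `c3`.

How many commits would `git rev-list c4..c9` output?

5

Reachable from c9: {c10, c2, c4, c5, c6, c9}.
Reachable from c4: {c4}.
In c9's history but not c4's: {c10, c2, c5, c6, c9} — 5 commits.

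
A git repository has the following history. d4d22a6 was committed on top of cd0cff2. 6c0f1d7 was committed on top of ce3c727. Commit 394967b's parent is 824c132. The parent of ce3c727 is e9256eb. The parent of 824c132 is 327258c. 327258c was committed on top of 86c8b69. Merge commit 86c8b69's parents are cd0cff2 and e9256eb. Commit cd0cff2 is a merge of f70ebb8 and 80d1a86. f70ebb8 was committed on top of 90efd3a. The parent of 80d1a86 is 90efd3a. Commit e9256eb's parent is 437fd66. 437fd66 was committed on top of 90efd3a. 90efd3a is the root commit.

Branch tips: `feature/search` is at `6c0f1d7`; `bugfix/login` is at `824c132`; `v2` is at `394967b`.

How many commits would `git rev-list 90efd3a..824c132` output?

Reachable from 824c132: {327258c, 437fd66, 80d1a86, 824c132, 86c8b69, 90efd3a, cd0cff2, e9256eb, f70ebb8}.
Reachable from 90efd3a: {90efd3a}.
In 824c132's history but not 90efd3a's: {327258c, 437fd66, 80d1a86, 824c132, 86c8b69, cd0cff2, e9256eb, f70ebb8} — 8 commits.

8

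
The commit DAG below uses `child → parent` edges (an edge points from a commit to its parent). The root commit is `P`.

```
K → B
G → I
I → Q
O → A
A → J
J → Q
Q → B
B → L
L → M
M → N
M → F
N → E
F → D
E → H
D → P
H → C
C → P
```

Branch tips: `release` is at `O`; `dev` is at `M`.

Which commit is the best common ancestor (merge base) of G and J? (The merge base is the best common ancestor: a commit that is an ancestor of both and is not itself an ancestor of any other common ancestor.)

Ancestors of G: {B, C, D, E, F, G, H, I, L, M, N, P, Q}.
Ancestors of J: {B, C, D, E, F, H, J, L, M, N, P, Q}.
Common ancestors: {B, C, D, E, F, H, L, M, N, P, Q}.
Among these, Q is not an ancestor of any other common ancestor — it is the merge base.

Q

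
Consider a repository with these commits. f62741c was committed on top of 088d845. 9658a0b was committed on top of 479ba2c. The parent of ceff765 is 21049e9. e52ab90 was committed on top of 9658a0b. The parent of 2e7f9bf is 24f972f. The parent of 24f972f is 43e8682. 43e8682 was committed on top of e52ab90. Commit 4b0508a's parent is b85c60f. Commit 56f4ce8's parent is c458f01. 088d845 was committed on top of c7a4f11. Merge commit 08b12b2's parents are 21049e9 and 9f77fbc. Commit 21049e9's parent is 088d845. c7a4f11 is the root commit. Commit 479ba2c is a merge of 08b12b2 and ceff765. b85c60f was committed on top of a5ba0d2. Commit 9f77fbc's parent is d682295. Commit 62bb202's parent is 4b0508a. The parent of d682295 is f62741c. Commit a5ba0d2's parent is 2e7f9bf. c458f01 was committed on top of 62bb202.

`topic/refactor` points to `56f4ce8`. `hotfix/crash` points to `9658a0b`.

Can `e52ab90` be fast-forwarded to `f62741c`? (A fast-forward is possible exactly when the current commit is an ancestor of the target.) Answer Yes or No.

No

A fast-forward from e52ab90 to f62741c is possible iff e52ab90 is an ancestor of f62741c.
Ancestors of f62741c: {088d845, c7a4f11, f62741c}.
e52ab90 is not among them, so fast-forward is not possible.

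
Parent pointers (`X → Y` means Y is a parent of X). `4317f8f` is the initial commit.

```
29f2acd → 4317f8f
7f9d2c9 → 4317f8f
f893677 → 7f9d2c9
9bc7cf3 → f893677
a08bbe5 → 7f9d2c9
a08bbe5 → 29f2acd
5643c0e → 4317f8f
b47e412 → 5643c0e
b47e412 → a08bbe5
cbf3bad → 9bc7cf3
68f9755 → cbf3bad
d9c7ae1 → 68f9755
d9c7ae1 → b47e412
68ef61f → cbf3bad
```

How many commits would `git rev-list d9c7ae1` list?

Walking parent pointers from d9c7ae1: reachable set = {29f2acd, 4317f8f, 5643c0e, 68f9755, 7f9d2c9, 9bc7cf3, a08bbe5, b47e412, cbf3bad, d9c7ae1, f893677}.
That is 11 commits.

11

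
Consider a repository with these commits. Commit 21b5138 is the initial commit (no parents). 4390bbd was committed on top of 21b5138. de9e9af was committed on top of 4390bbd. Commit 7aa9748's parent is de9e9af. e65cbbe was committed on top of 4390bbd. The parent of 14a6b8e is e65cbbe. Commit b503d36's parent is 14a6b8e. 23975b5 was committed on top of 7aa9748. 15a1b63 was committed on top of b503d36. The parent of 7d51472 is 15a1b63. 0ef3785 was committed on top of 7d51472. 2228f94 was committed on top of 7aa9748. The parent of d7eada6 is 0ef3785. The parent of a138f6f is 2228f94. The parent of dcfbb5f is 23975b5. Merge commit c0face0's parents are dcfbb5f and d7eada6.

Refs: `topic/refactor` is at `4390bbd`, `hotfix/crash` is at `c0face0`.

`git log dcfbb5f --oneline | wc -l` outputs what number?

6

Walking parent pointers from dcfbb5f: reachable set = {21b5138, 23975b5, 4390bbd, 7aa9748, dcfbb5f, de9e9af}.
That is 6 commits.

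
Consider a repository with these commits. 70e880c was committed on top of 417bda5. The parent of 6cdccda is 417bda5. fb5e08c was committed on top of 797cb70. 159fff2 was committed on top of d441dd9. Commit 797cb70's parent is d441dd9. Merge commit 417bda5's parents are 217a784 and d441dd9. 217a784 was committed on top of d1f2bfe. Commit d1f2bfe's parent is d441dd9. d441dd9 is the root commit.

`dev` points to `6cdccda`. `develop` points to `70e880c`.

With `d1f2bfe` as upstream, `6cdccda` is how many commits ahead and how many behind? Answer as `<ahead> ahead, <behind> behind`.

Reachable from 6cdccda: {217a784, 417bda5, 6cdccda, d1f2bfe, d441dd9}.
Reachable from d1f2bfe: {d1f2bfe, d441dd9}.
Only in 6cdccda's history (ahead): {217a784, 417bda5, 6cdccda} — 3.
Only in d1f2bfe's history (behind): {} — 0.

3 ahead, 0 behind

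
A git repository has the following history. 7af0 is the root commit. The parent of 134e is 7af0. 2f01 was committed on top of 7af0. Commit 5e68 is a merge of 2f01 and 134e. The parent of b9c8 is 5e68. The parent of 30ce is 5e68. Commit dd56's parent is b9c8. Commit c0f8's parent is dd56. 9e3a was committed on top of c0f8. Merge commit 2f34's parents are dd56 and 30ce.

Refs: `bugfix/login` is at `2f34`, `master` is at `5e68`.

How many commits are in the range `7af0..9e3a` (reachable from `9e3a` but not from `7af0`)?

Reachable from 9e3a: {134e, 2f01, 5e68, 7af0, 9e3a, b9c8, c0f8, dd56}.
Reachable from 7af0: {7af0}.
In 9e3a's history but not 7af0's: {134e, 2f01, 5e68, 9e3a, b9c8, c0f8, dd56} — 7 commits.

7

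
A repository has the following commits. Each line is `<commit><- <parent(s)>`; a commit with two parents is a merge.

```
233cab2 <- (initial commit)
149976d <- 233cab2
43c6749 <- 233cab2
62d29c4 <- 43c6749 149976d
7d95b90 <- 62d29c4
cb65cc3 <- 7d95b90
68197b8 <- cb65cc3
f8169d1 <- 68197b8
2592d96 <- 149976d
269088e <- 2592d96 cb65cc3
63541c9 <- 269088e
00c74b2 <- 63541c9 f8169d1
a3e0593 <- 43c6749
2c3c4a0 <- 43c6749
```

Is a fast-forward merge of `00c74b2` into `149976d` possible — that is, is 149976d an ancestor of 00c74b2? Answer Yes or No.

Yes

A fast-forward from 149976d to 00c74b2 is possible iff 149976d is an ancestor of 00c74b2.
Ancestors of 00c74b2: {00c74b2, 149976d, 233cab2, 2592d96, 269088e, 43c6749, 62d29c4, 63541c9, 68197b8, 7d95b90, cb65cc3, f8169d1}.
149976d is among them, so fast-forward is possible.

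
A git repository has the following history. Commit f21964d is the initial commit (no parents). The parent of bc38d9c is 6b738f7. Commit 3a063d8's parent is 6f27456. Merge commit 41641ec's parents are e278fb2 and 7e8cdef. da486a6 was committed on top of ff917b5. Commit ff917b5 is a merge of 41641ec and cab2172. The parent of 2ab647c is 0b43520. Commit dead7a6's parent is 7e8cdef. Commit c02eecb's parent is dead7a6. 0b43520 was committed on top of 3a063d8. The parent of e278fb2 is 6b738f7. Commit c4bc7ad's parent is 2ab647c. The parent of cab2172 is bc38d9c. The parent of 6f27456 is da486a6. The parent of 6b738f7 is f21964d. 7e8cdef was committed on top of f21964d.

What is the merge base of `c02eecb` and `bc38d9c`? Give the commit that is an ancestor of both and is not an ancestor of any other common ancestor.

Ancestors of c02eecb: {7e8cdef, c02eecb, dead7a6, f21964d}.
Ancestors of bc38d9c: {6b738f7, bc38d9c, f21964d}.
Common ancestors: {f21964d}.
The only common ancestor is f21964d, so it is the merge base.

f21964d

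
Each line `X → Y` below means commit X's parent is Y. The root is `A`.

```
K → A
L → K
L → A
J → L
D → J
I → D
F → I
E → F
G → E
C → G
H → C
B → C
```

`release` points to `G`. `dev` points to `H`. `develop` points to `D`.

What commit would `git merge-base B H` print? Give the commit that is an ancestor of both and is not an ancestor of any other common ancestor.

Ancestors of B: {A, B, C, D, E, F, G, I, J, K, L}.
Ancestors of H: {A, C, D, E, F, G, H, I, J, K, L}.
Common ancestors: {A, C, D, E, F, G, I, J, K, L}.
Among these, C is not an ancestor of any other common ancestor — it is the merge base.

C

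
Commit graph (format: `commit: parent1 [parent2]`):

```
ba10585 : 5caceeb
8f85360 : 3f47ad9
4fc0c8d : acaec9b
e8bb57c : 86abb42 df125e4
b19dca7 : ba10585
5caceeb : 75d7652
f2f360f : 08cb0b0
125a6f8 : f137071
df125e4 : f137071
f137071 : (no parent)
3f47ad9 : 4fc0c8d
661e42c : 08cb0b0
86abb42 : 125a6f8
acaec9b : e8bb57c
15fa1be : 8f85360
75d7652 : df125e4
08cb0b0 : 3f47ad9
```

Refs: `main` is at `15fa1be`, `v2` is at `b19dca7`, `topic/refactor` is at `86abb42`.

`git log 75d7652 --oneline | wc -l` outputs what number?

Walking parent pointers from 75d7652: reachable set = {75d7652, df125e4, f137071}.
That is 3 commits.

3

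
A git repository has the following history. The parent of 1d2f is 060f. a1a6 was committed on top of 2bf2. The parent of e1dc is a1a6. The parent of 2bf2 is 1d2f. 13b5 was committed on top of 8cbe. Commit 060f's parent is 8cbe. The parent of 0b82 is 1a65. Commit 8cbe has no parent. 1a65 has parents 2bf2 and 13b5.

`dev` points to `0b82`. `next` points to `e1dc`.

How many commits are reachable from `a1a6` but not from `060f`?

3

Reachable from a1a6: {060f, 1d2f, 2bf2, 8cbe, a1a6}.
Reachable from 060f: {060f, 8cbe}.
In a1a6's history but not 060f's: {1d2f, 2bf2, a1a6} — 3 commits.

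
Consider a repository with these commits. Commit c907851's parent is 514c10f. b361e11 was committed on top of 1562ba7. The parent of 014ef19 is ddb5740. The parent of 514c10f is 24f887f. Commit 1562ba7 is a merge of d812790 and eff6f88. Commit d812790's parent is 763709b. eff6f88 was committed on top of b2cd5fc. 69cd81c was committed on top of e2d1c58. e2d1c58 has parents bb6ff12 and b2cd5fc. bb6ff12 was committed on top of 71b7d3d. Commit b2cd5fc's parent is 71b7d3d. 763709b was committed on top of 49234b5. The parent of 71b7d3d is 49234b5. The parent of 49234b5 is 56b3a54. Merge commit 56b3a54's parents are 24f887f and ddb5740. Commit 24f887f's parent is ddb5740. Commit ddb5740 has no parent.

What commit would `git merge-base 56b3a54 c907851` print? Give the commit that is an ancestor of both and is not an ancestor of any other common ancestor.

Ancestors of 56b3a54: {24f887f, 56b3a54, ddb5740}.
Ancestors of c907851: {24f887f, 514c10f, c907851, ddb5740}.
Common ancestors: {24f887f, ddb5740}.
Among these, 24f887f is not an ancestor of any other common ancestor — it is the merge base.

24f887f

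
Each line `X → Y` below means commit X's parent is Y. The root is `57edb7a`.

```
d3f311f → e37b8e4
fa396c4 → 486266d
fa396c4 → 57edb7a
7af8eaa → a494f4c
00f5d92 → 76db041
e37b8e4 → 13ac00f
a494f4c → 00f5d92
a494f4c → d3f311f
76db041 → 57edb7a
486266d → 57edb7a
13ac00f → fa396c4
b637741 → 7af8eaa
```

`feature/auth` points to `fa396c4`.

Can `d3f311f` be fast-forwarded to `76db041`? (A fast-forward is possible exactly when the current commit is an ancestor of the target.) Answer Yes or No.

A fast-forward from d3f311f to 76db041 is possible iff d3f311f is an ancestor of 76db041.
Ancestors of 76db041: {57edb7a, 76db041}.
d3f311f is not among them, so fast-forward is not possible.

No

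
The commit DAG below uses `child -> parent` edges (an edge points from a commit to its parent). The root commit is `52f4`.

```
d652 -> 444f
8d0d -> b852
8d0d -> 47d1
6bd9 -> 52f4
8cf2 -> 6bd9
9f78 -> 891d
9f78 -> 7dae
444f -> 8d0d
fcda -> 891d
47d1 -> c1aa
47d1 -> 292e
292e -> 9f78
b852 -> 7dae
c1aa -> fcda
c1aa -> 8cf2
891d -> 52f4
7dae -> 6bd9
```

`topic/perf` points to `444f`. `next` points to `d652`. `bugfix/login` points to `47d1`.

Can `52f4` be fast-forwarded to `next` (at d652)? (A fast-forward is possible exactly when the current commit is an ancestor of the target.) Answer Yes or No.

Yes

A fast-forward from 52f4 to d652 is possible iff 52f4 is an ancestor of d652.
Ancestors of d652: {292e, 444f, 47d1, 52f4, 6bd9, 7dae, 891d, 8cf2, 8d0d, 9f78, b852, c1aa, d652, fcda}.
52f4 is among them, so fast-forward is possible.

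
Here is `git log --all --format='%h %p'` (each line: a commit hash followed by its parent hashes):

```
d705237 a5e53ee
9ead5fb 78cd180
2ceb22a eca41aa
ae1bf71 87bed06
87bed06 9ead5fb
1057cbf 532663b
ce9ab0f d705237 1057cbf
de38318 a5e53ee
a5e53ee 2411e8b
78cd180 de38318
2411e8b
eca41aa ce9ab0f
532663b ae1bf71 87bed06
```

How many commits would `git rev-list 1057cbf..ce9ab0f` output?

Reachable from ce9ab0f: {1057cbf, 2411e8b, 532663b, 78cd180, 87bed06, 9ead5fb, a5e53ee, ae1bf71, ce9ab0f, d705237, de38318}.
Reachable from 1057cbf: {1057cbf, 2411e8b, 532663b, 78cd180, 87bed06, 9ead5fb, a5e53ee, ae1bf71, de38318}.
In ce9ab0f's history but not 1057cbf's: {ce9ab0f, d705237} — 2 commits.

2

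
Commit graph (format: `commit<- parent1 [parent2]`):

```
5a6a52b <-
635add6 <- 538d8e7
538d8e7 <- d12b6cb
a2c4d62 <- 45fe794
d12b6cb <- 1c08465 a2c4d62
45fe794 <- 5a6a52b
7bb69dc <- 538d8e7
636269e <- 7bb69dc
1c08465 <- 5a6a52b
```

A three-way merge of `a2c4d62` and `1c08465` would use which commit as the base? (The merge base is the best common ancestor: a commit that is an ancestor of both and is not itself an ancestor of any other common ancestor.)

Ancestors of a2c4d62: {45fe794, 5a6a52b, a2c4d62}.
Ancestors of 1c08465: {1c08465, 5a6a52b}.
Common ancestors: {5a6a52b}.
The only common ancestor is 5a6a52b, so it is the merge base.

5a6a52b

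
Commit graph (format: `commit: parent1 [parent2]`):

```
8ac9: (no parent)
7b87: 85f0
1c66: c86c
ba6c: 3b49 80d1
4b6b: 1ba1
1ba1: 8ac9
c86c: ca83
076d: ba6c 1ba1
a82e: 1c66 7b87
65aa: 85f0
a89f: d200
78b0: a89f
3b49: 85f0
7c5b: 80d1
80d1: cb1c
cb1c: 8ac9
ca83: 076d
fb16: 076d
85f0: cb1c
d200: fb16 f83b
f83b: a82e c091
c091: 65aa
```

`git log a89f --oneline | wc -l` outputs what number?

Walking parent pointers from a89f: reachable set = {076d, 1ba1, 1c66, 3b49, 65aa, 7b87, 80d1, 85f0, 8ac9, a82e, a89f, ba6c, c091, c86c, ca83, cb1c, d200, f83b, fb16}.
That is 19 commits.

19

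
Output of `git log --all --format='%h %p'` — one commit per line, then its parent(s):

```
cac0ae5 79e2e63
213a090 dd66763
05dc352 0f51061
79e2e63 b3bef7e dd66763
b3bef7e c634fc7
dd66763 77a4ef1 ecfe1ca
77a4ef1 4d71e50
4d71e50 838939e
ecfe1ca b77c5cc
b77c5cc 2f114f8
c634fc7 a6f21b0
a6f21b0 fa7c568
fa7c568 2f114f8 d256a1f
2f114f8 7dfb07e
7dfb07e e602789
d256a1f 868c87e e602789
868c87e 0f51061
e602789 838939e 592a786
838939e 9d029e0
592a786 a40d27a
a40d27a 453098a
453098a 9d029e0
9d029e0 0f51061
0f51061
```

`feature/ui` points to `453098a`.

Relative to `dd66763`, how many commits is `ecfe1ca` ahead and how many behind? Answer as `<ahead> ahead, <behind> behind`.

Reachable from ecfe1ca: {0f51061, 2f114f8, 453098a, 592a786, 7dfb07e, 838939e, 9d029e0, a40d27a, b77c5cc, e602789, ecfe1ca}.
Reachable from dd66763: {0f51061, 2f114f8, 453098a, 4d71e50, 592a786, 77a4ef1, 7dfb07e, 838939e, 9d029e0, a40d27a, b77c5cc, dd66763, e602789, ecfe1ca}.
Only in ecfe1ca's history (ahead): {} — 0.
Only in dd66763's history (behind): {4d71e50, 77a4ef1, dd66763} — 3.

0 ahead, 3 behind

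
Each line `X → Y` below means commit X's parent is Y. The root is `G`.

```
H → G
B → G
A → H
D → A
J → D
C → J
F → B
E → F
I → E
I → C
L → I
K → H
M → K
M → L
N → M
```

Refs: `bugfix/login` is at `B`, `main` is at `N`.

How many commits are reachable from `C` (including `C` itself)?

Walking parent pointers from C: reachable set = {A, C, D, G, H, J}.
That is 6 commits.

6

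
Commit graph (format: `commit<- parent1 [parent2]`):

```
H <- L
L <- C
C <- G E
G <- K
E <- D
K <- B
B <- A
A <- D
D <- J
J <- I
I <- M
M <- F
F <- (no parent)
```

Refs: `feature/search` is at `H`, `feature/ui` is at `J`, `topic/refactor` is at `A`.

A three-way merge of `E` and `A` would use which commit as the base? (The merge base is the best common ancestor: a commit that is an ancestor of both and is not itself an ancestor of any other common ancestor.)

D

Ancestors of E: {D, E, F, I, J, M}.
Ancestors of A: {A, D, F, I, J, M}.
Common ancestors: {D, F, I, J, M}.
Among these, D is not an ancestor of any other common ancestor — it is the merge base.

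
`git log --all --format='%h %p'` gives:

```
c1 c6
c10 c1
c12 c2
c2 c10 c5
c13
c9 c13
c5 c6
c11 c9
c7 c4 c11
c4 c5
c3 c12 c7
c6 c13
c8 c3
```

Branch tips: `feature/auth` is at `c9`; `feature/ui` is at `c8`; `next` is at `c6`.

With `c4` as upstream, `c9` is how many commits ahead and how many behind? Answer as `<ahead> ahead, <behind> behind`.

Reachable from c9: {c13, c9}.
Reachable from c4: {c13, c4, c5, c6}.
Only in c9's history (ahead): {c9} — 1.
Only in c4's history (behind): {c4, c5, c6} — 3.

1 ahead, 3 behind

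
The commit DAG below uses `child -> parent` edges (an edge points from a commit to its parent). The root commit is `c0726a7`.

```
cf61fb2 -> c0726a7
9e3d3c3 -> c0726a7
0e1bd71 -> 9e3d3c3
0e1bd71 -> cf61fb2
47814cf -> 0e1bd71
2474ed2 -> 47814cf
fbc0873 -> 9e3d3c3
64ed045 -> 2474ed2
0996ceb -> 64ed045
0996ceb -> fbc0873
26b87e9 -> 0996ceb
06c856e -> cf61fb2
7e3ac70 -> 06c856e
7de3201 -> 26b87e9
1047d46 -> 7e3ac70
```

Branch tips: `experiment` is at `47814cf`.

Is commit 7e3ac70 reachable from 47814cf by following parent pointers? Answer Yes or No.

No

Ancestors of 47814cf: {0e1bd71, 47814cf, 9e3d3c3, c0726a7, cf61fb2}.
7e3ac70 is not in that set, so it is not an ancestor of 47814cf.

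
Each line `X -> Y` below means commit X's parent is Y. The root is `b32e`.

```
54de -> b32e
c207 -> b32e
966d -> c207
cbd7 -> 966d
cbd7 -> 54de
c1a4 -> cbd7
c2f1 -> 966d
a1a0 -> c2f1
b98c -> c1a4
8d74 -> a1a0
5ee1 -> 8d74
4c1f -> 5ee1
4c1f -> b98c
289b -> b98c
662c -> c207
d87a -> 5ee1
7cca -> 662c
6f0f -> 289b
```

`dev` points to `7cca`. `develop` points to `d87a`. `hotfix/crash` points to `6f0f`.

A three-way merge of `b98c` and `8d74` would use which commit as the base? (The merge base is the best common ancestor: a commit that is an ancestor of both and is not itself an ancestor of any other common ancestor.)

966d

Ancestors of b98c: {54de, 966d, b32e, b98c, c1a4, c207, cbd7}.
Ancestors of 8d74: {8d74, 966d, a1a0, b32e, c207, c2f1}.
Common ancestors: {966d, b32e, c207}.
Among these, 966d is not an ancestor of any other common ancestor — it is the merge base.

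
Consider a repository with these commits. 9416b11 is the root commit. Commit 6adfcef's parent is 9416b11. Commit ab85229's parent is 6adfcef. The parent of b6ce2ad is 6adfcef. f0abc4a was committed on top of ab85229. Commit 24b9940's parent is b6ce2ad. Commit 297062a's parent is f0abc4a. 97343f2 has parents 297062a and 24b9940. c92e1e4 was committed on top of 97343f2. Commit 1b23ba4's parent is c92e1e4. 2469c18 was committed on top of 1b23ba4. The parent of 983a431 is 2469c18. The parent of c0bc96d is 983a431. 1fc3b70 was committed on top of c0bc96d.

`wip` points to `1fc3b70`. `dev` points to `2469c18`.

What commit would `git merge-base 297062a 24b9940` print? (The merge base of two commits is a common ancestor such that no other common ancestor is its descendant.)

6adfcef

Ancestors of 297062a: {297062a, 6adfcef, 9416b11, ab85229, f0abc4a}.
Ancestors of 24b9940: {24b9940, 6adfcef, 9416b11, b6ce2ad}.
Common ancestors: {6adfcef, 9416b11}.
Among these, 6adfcef is not an ancestor of any other common ancestor — it is the merge base.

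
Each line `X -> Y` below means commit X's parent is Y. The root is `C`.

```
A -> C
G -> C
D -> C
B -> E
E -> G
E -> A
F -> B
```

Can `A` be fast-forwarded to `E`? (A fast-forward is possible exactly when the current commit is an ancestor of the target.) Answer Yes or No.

A fast-forward from A to E is possible iff A is an ancestor of E.
Ancestors of E: {A, C, E, G}.
A is among them, so fast-forward is possible.

Yes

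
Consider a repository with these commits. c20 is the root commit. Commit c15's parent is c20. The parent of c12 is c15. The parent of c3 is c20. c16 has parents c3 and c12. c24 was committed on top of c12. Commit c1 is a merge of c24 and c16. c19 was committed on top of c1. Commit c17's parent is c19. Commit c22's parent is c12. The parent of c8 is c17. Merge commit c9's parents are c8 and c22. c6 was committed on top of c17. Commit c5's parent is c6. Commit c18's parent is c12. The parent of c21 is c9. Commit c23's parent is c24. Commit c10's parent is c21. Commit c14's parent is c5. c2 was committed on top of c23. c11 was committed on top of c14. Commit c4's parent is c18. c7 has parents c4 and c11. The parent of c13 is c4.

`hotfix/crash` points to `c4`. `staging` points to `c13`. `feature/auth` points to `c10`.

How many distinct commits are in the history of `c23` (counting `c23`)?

Walking parent pointers from c23: reachable set = {c12, c15, c20, c23, c24}.
That is 5 commits.

5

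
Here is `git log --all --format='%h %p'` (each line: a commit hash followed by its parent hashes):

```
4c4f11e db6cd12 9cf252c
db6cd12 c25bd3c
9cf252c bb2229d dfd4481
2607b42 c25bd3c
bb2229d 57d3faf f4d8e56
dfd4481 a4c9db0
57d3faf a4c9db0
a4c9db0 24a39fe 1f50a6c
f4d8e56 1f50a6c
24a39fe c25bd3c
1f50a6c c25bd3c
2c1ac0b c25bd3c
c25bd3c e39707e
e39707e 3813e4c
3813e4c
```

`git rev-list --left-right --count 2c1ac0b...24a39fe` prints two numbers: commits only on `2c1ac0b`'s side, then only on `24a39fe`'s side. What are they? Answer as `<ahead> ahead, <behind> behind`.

Reachable from 2c1ac0b: {2c1ac0b, 3813e4c, c25bd3c, e39707e}.
Reachable from 24a39fe: {24a39fe, 3813e4c, c25bd3c, e39707e}.
Only in 2c1ac0b's history (ahead): {2c1ac0b} — 1.
Only in 24a39fe's history (behind): {24a39fe} — 1.

1 ahead, 1 behind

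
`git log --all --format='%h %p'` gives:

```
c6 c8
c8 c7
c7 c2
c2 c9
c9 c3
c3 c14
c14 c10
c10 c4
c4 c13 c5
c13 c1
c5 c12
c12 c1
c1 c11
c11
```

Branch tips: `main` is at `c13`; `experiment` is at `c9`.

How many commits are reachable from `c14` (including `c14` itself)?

Walking parent pointers from c14: reachable set = {c1, c10, c11, c12, c13, c14, c4, c5}.
That is 8 commits.

8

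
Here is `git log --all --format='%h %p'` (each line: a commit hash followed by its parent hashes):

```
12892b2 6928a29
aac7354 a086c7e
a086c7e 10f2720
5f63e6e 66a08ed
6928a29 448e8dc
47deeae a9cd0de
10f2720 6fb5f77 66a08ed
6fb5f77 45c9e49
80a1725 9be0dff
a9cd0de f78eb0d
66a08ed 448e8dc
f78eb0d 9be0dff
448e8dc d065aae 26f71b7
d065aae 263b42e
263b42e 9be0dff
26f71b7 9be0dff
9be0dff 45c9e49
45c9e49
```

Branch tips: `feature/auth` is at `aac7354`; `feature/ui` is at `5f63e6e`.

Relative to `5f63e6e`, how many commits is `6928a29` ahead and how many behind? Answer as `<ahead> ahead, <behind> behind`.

1 ahead, 2 behind

Reachable from 6928a29: {263b42e, 26f71b7, 448e8dc, 45c9e49, 6928a29, 9be0dff, d065aae}.
Reachable from 5f63e6e: {263b42e, 26f71b7, 448e8dc, 45c9e49, 5f63e6e, 66a08ed, 9be0dff, d065aae}.
Only in 6928a29's history (ahead): {6928a29} — 1.
Only in 5f63e6e's history (behind): {5f63e6e, 66a08ed} — 2.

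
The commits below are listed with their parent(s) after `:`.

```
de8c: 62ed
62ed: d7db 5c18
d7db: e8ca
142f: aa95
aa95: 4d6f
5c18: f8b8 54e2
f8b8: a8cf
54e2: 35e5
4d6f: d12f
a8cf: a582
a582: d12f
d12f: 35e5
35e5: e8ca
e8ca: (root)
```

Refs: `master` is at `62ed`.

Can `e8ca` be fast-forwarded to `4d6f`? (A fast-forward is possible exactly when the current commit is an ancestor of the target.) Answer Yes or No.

Yes

A fast-forward from e8ca to 4d6f is possible iff e8ca is an ancestor of 4d6f.
Ancestors of 4d6f: {35e5, 4d6f, d12f, e8ca}.
e8ca is among them, so fast-forward is possible.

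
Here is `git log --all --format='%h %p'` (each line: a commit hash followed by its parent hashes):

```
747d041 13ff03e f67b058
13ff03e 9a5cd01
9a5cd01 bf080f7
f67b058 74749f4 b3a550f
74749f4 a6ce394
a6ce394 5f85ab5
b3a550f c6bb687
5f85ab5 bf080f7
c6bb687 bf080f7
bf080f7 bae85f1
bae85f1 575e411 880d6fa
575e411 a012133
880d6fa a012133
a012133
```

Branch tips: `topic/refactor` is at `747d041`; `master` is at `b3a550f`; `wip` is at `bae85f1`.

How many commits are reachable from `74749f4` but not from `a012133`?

7

Reachable from 74749f4: {575e411, 5f85ab5, 74749f4, 880d6fa, a012133, a6ce394, bae85f1, bf080f7}.
Reachable from a012133: {a012133}.
In 74749f4's history but not a012133's: {575e411, 5f85ab5, 74749f4, 880d6fa, a6ce394, bae85f1, bf080f7} — 7 commits.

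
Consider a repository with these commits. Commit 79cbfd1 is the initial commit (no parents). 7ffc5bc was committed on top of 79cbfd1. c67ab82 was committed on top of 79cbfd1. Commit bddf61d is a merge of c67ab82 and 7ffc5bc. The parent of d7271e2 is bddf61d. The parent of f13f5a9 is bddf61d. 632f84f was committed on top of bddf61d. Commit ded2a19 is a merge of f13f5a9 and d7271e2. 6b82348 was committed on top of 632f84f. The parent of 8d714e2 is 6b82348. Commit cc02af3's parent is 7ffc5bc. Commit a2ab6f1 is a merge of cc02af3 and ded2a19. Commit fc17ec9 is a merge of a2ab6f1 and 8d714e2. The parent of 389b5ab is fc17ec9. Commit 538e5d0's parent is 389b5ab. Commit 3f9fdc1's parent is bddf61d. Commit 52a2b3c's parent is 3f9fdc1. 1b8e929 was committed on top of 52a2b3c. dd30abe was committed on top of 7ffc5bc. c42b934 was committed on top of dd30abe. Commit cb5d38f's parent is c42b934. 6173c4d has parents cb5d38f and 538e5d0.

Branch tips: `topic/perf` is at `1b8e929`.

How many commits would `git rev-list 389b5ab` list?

14

Walking parent pointers from 389b5ab: reachable set = {389b5ab, 632f84f, 6b82348, 79cbfd1, 7ffc5bc, 8d714e2, a2ab6f1, bddf61d, c67ab82, cc02af3, d7271e2, ded2a19, f13f5a9, fc17ec9}.
That is 14 commits.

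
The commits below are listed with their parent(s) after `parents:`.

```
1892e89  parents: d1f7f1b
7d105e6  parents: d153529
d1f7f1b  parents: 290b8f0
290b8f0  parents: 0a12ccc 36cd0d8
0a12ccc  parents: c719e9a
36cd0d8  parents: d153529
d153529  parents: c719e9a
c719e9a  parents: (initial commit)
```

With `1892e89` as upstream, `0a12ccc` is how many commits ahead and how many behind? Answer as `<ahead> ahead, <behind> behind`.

0 ahead, 5 behind

Reachable from 0a12ccc: {0a12ccc, c719e9a}.
Reachable from 1892e89: {0a12ccc, 1892e89, 290b8f0, 36cd0d8, c719e9a, d153529, d1f7f1b}.
Only in 0a12ccc's history (ahead): {} — 0.
Only in 1892e89's history (behind): {1892e89, 290b8f0, 36cd0d8, d153529, d1f7f1b} — 5.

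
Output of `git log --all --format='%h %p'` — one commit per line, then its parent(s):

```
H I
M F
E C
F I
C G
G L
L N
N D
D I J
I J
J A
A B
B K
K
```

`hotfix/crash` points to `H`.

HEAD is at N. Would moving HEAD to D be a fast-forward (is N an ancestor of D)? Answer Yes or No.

A fast-forward from N to D is possible iff N is an ancestor of D.
Ancestors of D: {A, B, D, I, J, K}.
N is not among them, so fast-forward is not possible.

No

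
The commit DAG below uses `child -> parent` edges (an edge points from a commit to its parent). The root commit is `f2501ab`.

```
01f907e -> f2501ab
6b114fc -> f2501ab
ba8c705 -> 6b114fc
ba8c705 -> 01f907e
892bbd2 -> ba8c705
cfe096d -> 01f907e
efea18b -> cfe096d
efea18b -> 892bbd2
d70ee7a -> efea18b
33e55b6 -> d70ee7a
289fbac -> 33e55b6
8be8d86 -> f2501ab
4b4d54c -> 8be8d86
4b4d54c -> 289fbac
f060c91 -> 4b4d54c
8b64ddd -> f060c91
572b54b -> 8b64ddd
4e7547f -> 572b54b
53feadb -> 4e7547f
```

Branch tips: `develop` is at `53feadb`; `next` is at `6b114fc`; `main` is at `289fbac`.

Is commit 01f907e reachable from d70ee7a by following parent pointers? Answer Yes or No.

Ancestors of d70ee7a (commits reachable by following parents): {01f907e, 6b114fc, 892bbd2, ba8c705, cfe096d, d70ee7a, efea18b, f2501ab}.
01f907e is in that set, so it is an ancestor of d70ee7a.

Yes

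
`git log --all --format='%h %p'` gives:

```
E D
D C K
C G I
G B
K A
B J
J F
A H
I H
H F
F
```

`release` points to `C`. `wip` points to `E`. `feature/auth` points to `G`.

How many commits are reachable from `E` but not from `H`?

9

Reachable from E: {A, B, C, D, E, F, G, H, I, J, K}.
Reachable from H: {F, H}.
In E's history but not H's: {A, B, C, D, E, G, I, J, K} — 9 commits.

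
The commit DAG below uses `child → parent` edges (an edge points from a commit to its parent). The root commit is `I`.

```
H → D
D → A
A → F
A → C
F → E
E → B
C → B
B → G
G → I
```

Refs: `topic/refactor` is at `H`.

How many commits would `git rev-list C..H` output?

Reachable from H: {A, B, C, D, E, F, G, H, I}.
Reachable from C: {B, C, G, I}.
In H's history but not C's: {A, D, E, F, H} — 5 commits.

5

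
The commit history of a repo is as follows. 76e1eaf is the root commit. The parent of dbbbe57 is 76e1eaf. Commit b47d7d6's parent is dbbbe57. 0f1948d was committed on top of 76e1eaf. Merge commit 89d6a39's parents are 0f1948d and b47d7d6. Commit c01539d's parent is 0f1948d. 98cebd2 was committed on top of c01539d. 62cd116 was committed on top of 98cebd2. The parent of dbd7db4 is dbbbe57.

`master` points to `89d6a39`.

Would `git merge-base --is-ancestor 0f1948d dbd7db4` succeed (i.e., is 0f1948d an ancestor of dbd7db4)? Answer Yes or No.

No

Ancestors of dbd7db4: {76e1eaf, dbbbe57, dbd7db4}.
0f1948d is not in that set, so it is not an ancestor of dbd7db4.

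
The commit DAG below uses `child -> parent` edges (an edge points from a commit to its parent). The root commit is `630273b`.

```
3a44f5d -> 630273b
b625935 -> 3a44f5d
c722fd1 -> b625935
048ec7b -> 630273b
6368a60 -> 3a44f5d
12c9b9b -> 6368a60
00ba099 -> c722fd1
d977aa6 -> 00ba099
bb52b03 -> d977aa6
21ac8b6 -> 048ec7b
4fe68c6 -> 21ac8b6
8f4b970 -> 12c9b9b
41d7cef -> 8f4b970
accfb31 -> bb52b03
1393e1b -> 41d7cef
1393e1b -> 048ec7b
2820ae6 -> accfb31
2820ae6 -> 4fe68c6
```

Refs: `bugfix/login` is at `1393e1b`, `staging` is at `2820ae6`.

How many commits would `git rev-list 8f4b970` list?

Walking parent pointers from 8f4b970: reachable set = {12c9b9b, 3a44f5d, 630273b, 6368a60, 8f4b970}.
That is 5 commits.

5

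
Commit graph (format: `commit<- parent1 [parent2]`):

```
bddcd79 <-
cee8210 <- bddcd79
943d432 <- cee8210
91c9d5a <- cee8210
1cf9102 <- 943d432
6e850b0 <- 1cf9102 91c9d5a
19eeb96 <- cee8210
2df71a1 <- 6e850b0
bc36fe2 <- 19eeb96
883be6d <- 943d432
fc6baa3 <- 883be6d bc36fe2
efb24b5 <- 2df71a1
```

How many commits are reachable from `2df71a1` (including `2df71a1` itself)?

Walking parent pointers from 2df71a1: reachable set = {1cf9102, 2df71a1, 6e850b0, 91c9d5a, 943d432, bddcd79, cee8210}.
That is 7 commits.

7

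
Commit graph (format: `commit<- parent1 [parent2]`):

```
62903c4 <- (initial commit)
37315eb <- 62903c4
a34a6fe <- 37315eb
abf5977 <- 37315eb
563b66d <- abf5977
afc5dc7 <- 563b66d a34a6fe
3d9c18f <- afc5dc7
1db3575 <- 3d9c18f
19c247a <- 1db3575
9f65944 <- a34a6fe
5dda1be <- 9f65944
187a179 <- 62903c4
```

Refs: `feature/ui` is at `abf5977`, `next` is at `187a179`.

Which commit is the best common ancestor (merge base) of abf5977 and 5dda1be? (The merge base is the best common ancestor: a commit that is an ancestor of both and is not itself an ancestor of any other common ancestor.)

Ancestors of abf5977: {37315eb, 62903c4, abf5977}.
Ancestors of 5dda1be: {37315eb, 5dda1be, 62903c4, 9f65944, a34a6fe}.
Common ancestors: {37315eb, 62903c4}.
Among these, 37315eb is not an ancestor of any other common ancestor — it is the merge base.

37315eb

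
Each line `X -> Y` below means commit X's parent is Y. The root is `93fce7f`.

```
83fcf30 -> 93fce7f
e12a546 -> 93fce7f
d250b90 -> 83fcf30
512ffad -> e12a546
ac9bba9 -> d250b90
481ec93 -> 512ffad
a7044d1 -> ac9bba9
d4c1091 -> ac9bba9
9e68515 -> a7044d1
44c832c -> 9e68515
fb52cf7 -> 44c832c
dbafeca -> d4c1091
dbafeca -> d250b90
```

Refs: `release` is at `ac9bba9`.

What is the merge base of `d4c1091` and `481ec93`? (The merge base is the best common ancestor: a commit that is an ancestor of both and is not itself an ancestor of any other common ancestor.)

Ancestors of d4c1091: {83fcf30, 93fce7f, ac9bba9, d250b90, d4c1091}.
Ancestors of 481ec93: {481ec93, 512ffad, 93fce7f, e12a546}.
Common ancestors: {93fce7f}.
The only common ancestor is 93fce7f, so it is the merge base.

93fce7f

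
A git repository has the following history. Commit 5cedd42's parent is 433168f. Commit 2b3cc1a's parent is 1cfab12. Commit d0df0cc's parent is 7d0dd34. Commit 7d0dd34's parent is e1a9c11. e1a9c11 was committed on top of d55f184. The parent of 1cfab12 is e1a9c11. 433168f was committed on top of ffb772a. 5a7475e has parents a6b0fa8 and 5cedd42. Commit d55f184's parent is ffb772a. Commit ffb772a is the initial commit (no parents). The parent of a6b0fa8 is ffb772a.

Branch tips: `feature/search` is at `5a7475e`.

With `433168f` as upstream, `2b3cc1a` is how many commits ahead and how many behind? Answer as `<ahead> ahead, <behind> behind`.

Reachable from 2b3cc1a: {1cfab12, 2b3cc1a, d55f184, e1a9c11, ffb772a}.
Reachable from 433168f: {433168f, ffb772a}.
Only in 2b3cc1a's history (ahead): {1cfab12, 2b3cc1a, d55f184, e1a9c11} — 4.
Only in 433168f's history (behind): {433168f} — 1.

4 ahead, 1 behind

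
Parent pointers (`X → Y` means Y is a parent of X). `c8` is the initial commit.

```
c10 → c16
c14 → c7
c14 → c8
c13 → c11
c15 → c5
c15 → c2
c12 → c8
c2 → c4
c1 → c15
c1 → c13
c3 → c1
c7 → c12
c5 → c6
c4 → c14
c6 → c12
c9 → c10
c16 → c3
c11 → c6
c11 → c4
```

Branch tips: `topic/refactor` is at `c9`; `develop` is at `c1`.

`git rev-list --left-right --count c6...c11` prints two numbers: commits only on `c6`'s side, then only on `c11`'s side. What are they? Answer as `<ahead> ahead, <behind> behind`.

Reachable from c6: {c12, c6, c8}.
Reachable from c11: {c11, c12, c14, c4, c6, c7, c8}.
Only in c6's history (ahead): {} — 0.
Only in c11's history (behind): {c11, c14, c4, c7} — 4.

0 ahead, 4 behind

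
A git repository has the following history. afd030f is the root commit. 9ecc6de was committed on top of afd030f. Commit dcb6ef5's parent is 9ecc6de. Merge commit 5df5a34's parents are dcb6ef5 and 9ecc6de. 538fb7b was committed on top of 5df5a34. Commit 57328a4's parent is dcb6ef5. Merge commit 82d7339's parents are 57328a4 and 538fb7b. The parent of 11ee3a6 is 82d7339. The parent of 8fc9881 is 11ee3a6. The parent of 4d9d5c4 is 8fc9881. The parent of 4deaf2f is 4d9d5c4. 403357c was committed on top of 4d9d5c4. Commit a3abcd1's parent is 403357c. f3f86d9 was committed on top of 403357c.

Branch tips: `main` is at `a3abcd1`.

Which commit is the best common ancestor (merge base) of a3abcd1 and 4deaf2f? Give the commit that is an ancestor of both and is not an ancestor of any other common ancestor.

4d9d5c4

Ancestors of a3abcd1: {11ee3a6, 403357c, 4d9d5c4, 538fb7b, 57328a4, 5df5a34, 82d7339, 8fc9881, 9ecc6de, a3abcd1, afd030f, dcb6ef5}.
Ancestors of 4deaf2f: {11ee3a6, 4d9d5c4, 4deaf2f, 538fb7b, 57328a4, 5df5a34, 82d7339, 8fc9881, 9ecc6de, afd030f, dcb6ef5}.
Common ancestors: {11ee3a6, 4d9d5c4, 538fb7b, 57328a4, 5df5a34, 82d7339, 8fc9881, 9ecc6de, afd030f, dcb6ef5}.
Among these, 4d9d5c4 is not an ancestor of any other common ancestor — it is the merge base.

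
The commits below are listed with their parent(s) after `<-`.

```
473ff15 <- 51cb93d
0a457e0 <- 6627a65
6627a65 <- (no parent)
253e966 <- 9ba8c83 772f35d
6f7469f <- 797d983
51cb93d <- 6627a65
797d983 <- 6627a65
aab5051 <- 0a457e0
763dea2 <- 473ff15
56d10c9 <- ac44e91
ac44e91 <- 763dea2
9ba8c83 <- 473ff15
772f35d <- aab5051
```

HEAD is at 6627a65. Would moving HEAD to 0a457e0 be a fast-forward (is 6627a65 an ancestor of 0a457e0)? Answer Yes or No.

A fast-forward from 6627a65 to 0a457e0 is possible iff 6627a65 is an ancestor of 0a457e0.
Ancestors of 0a457e0: {0a457e0, 6627a65}.
6627a65 is among them, so fast-forward is possible.

Yes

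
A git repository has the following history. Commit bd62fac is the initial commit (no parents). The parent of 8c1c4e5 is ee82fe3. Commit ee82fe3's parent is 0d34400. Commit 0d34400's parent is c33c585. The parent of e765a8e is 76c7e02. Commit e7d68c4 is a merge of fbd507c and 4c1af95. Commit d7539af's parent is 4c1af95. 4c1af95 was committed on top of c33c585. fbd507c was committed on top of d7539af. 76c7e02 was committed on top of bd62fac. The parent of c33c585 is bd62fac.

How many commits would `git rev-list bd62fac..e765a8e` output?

2

Reachable from e765a8e: {76c7e02, bd62fac, e765a8e}.
Reachable from bd62fac: {bd62fac}.
In e765a8e's history but not bd62fac's: {76c7e02, e765a8e} — 2 commits.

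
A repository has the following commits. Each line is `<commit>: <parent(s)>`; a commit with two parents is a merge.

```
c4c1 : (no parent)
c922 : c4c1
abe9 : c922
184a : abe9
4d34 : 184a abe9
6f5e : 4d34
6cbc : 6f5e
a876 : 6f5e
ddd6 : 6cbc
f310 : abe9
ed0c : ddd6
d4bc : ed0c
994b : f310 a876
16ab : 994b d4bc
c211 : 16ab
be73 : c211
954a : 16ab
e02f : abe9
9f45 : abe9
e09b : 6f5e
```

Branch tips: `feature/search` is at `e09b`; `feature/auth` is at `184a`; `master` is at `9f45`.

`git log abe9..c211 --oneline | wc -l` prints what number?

12

Reachable from c211: {16ab, 184a, 4d34, 6cbc, 6f5e, 994b, a876, abe9, c211, c4c1, c922, d4bc, ddd6, ed0c, f310}.
Reachable from abe9: {abe9, c4c1, c922}.
In c211's history but not abe9's: {16ab, 184a, 4d34, 6cbc, 6f5e, 994b, a876, c211, d4bc, ddd6, ed0c, f310} — 12 commits.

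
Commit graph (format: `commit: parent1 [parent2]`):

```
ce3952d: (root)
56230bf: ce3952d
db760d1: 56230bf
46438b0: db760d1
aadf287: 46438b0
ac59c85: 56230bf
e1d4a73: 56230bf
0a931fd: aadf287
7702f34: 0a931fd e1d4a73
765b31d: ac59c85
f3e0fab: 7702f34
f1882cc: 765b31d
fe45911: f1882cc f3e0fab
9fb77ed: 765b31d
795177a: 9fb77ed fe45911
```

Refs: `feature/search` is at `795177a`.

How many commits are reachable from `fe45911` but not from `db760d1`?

10

Reachable from fe45911: {0a931fd, 46438b0, 56230bf, 765b31d, 7702f34, aadf287, ac59c85, ce3952d, db760d1, e1d4a73, f1882cc, f3e0fab, fe45911}.
Reachable from db760d1: {56230bf, ce3952d, db760d1}.
In fe45911's history but not db760d1's: {0a931fd, 46438b0, 765b31d, 7702f34, aadf287, ac59c85, e1d4a73, f1882cc, f3e0fab, fe45911} — 10 commits.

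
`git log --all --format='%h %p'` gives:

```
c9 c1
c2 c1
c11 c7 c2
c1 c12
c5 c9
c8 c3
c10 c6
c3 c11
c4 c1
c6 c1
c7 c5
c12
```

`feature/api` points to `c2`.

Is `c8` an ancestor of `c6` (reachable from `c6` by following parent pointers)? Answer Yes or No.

No

Ancestors of c6: {c1, c12, c6}.
c8 is not in that set, so it is not an ancestor of c6.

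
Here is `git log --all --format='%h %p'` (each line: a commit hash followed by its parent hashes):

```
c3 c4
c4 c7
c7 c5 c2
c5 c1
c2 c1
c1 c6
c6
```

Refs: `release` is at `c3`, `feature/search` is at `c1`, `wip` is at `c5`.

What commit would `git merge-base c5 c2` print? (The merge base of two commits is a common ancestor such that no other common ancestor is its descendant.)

c1

Ancestors of c5: {c1, c5, c6}.
Ancestors of c2: {c1, c2, c6}.
Common ancestors: {c1, c6}.
Among these, c1 is not an ancestor of any other common ancestor — it is the merge base.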